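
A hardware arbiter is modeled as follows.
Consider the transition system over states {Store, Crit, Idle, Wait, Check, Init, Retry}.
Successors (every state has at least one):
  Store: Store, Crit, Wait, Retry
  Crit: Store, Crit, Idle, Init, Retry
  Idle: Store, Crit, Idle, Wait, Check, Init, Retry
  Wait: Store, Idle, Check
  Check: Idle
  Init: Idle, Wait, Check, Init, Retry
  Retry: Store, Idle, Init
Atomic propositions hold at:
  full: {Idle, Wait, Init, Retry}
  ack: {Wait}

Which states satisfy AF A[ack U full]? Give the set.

{Idle, Wait, Check, Init, Retry}

A[ack U full]: least fixpoint, start Z0 = Sat(full) = {Idle, Wait, Init, Retry}, add states in Sat(ack) with every successor in Z. Already a fixed point.
Sat(A[ack U full]) = {Idle, Wait, Init, Retry}
AF A[ack U full]: least fixpoint, start Z0 = {Idle, Wait, Init, Retry}, add states with every successor in Z. Z1 = {Idle, Wait, Check, Init, Retry}; fixed.
Sat(AF A[ack U full]) = {Idle, Wait, Check, Init, Retry}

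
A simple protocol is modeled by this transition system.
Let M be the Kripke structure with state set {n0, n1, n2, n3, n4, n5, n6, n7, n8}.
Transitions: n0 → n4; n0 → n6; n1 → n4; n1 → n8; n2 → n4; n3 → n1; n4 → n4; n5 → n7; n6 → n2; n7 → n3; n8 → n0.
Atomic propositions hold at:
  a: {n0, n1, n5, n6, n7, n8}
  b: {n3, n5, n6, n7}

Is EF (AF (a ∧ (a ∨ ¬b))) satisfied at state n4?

No

Sat(¬b) = {n0, n1, n2, n4, n8}
Sat(a ∨ ¬b) = {n0, n1, n2, n4, n5, n6, n7, n8}
Sat(a ∧ (a ∨ ¬b)) = {n0, n1, n5, n6, n7, n8}
AF (a ∧ (a ∨ ¬b)): least fixpoint, start Z0 = {n0, n1, n5, n6, n7, n8}, add states with every successor in Z. Z1 = {n0, n1, n3, n5, n6, n7, n8}; fixed.
Sat(AF (a ∧ (a ∨ ¬b))) = {n0, n1, n3, n5, n6, n7, n8}
EF (AF (a ∧ (a ∨ ¬b))): least fixpoint, start Z0 = {n0, n1, n3, n5, n6, n7, n8}, add states with some successor in Z. Already a fixed point.
Sat(EF (AF (a ∧ (a ∨ ¬b)))) = {n0, n1, n3, n5, n6, n7, n8}
n4 ∉ Sat(EF (AF (a ∧ (a ∨ ¬b)))) = {n0, n1, n3, n5, n6, n7, n8}, so the formula does not hold at n4.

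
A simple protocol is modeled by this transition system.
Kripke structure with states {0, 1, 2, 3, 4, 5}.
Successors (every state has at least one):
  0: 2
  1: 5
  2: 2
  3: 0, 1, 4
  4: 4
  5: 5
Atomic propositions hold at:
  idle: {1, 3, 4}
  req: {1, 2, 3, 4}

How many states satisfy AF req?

5

AF req: least fixpoint, start Z0 = {1, 2, 3, 4}, add states with every successor in Z. Z1 = {0, 1, 2, 3, 4}; fixed.
Sat(AF req) = {0, 1, 2, 3, 4}
|Sat(AF req)| = |{0, 1, 2, 3, 4}| = 5.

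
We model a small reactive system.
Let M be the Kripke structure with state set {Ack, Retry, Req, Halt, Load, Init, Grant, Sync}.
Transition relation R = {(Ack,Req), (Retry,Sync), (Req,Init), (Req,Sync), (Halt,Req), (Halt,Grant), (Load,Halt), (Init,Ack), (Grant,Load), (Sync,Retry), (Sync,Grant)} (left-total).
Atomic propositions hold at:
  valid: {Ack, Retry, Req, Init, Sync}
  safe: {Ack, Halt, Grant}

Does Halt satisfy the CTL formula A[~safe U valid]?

No

Sat(~safe) = {Retry, Req, Load, Init, Sync}
A[~safe U valid]: least fixpoint, start Z0 = Sat(valid) = {Ack, Retry, Req, Init, Sync}, add states in Sat(~safe) with every successor in Z. Already a fixed point.
Sat(A[~safe U valid]) = {Ack, Retry, Req, Init, Sync}
Halt ∉ Sat(A[~safe U valid]) = {Ack, Retry, Req, Init, Sync}, so the formula does not hold at Halt.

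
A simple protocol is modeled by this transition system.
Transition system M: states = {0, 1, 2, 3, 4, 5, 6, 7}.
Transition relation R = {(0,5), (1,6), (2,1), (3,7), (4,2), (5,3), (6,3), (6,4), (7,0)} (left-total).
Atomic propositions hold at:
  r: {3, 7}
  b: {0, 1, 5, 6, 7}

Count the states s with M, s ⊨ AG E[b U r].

4

E[b U r]: least fixpoint, start Z0 = Sat(r) = {3, 7}, add states in Sat(b) with some successor in Z. Z1 = {3, 5, 6, 7}; Z2 = {0, 1, 3, 5, 6, 7}; fixed.
Sat(E[b U r]) = {0, 1, 3, 5, 6, 7}
AG E[b U r]: greatest fixpoint, start Z0 = {0, 1, 3, 5, 6, 7}, keep only states in Sat with every successor in Z. Z1 = {0, 1, 3, 5, 7}; Z2 = {0, 3, 5, 7}; fixed.
Sat(AG E[b U r]) = {0, 3, 5, 7}
|Sat(AG E[b U r])| = |{0, 3, 5, 7}| = 4.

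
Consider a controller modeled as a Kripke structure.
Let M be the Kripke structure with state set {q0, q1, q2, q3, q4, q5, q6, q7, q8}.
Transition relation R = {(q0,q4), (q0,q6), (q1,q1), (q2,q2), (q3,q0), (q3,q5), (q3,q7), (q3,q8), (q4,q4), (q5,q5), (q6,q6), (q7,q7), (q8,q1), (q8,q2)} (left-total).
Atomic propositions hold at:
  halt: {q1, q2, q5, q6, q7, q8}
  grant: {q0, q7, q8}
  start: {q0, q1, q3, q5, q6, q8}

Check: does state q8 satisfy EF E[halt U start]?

E[halt U start]: least fixpoint, start Z0 = Sat(start) = {q0, q1, q3, q5, q6, q8}, add states in Sat(halt) with some successor in Z. Already a fixed point.
Sat(E[halt U start]) = {q0, q1, q3, q5, q6, q8}
EF E[halt U start]: least fixpoint, start Z0 = {q0, q1, q3, q5, q6, q8}, add states with some successor in Z. Already a fixed point.
Sat(EF E[halt U start]) = {q0, q1, q3, q5, q6, q8}
q8 ∈ Sat(EF E[halt U start]) = {q0, q1, q3, q5, q6, q8}, so the formula holds at q8.

Yes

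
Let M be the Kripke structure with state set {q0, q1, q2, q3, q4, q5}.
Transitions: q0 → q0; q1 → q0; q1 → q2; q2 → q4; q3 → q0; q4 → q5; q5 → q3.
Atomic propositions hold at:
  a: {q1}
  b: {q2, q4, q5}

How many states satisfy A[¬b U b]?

3

Sat(¬b) = {q0, q1, q3}
A[¬b U b]: least fixpoint, start Z0 = Sat(b) = {q2, q4, q5}, add states in Sat(¬b) with every successor in Z. Already a fixed point.
Sat(A[¬b U b]) = {q2, q4, q5}
|Sat(A[¬b U b])| = |{q2, q4, q5}| = 3.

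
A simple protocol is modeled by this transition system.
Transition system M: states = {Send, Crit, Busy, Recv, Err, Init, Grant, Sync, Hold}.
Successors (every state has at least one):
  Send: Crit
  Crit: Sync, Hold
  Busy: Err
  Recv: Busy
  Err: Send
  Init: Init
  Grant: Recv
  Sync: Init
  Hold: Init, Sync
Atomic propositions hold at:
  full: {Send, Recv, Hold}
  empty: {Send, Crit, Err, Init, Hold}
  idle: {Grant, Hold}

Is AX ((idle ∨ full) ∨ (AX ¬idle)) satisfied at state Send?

No

Sat(idle ∨ full) = {Send, Recv, Grant, Hold}
Sat(¬idle) = {Send, Crit, Busy, Recv, Err, Init, Sync}
Sat(AX ¬idle) = {s : every successor in {Send, Crit, Busy, Recv, Err, Init, Sync}} = {Send, Busy, Recv, Err, Init, Grant, Sync, Hold}
Sat((idle ∨ full) ∨ (AX ¬idle)) = {Send, Busy, Recv, Err, Init, Grant, Sync, Hold}
Sat(AX ((idle ∨ full) ∨ (AX ¬idle))) = {s : every successor in {Send, Busy, Recv, Err, Init, Grant, Sync, Hold}} = {Crit, Busy, Recv, Err, Init, Grant, Sync, Hold}
Send ∉ Sat(AX ((idle ∨ full) ∨ (AX ¬idle))) = {Crit, Busy, Recv, Err, Init, Grant, Sync, Hold}, so the formula does not hold at Send.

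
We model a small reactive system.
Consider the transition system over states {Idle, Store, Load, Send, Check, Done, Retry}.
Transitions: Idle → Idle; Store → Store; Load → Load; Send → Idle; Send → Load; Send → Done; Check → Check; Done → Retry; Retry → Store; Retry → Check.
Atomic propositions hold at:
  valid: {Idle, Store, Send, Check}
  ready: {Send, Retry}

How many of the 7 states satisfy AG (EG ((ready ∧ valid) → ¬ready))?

6

Sat(ready ∧ valid) = {Send}
Sat(¬ready) = {Idle, Store, Load, Check, Done}
Sat((ready ∧ valid) → ¬ready) = {Idle, Store, Load, Check, Done, Retry}
EG ((ready ∧ valid) → ¬ready): greatest fixpoint, start Z0 = {Idle, Store, Load, Check, Done, Retry}, keep only states in Sat with some successor in Z. Already a fixed point.
Sat(EG ((ready ∧ valid) → ¬ready)) = {Idle, Store, Load, Check, Done, Retry}
AG (EG ((ready ∧ valid) → ¬ready)): greatest fixpoint, start Z0 = {Idle, Store, Load, Check, Done, Retry}, keep only states in Sat with every successor in Z. Already a fixed point.
Sat(AG (EG ((ready ∧ valid) → ¬ready))) = {Idle, Store, Load, Check, Done, Retry}
|Sat(AG (EG ((ready ∧ valid) → ¬ready)))| = |{Idle, Store, Load, Check, Done, Retry}| = 6.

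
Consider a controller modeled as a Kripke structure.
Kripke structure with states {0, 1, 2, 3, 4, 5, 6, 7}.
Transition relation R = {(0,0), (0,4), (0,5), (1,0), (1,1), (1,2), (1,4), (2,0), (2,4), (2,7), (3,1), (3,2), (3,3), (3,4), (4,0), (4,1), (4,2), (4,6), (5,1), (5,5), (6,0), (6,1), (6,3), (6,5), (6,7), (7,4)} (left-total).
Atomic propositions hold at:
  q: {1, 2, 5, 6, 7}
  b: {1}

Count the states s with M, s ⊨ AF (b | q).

Sat(b | q) = {1, 2, 5, 6, 7}
AF (b | q): least fixpoint, start Z0 = {1, 2, 5, 6, 7}, add states with every successor in Z. Already a fixed point.
Sat(AF (b | q)) = {1, 2, 5, 6, 7}
|Sat(AF (b | q))| = |{1, 2, 5, 6, 7}| = 5.

5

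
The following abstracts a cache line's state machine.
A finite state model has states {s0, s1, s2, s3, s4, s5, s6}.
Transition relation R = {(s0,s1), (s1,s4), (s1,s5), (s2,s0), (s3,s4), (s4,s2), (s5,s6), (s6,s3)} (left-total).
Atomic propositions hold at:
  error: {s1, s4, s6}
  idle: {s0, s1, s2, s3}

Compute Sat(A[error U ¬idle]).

{s1, s4, s5, s6}

Sat(¬idle) = {s4, s5, s6}
A[error U ¬idle]: least fixpoint, start Z0 = Sat(¬idle) = {s4, s5, s6}, add states in Sat(error) with every successor in Z. Z1 = {s1, s4, s5, s6}; fixed.
Sat(A[error U ¬idle]) = {s1, s4, s5, s6}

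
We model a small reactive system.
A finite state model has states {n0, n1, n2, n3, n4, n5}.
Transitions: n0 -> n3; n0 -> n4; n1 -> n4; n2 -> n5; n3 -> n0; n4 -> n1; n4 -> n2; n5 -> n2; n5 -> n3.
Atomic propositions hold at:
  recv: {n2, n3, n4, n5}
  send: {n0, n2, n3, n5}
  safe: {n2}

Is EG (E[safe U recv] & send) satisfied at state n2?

Yes

E[safe U recv]: least fixpoint, start Z0 = Sat(recv) = {n2, n3, n4, n5}, add states in Sat(safe) with some successor in Z. Already a fixed point.
Sat(E[safe U recv]) = {n2, n3, n4, n5}
Sat(E[safe U recv] & send) = {n2, n3, n5}
EG (E[safe U recv] & send): greatest fixpoint, start Z0 = {n2, n3, n5}, keep only states in Sat with some successor in Z. Z1 = {n2, n5}; fixed.
Sat(EG (E[safe U recv] & send)) = {n2, n5}
n2 ∈ Sat(EG (E[safe U recv] & send)) = {n2, n5}, so the formula holds at n2.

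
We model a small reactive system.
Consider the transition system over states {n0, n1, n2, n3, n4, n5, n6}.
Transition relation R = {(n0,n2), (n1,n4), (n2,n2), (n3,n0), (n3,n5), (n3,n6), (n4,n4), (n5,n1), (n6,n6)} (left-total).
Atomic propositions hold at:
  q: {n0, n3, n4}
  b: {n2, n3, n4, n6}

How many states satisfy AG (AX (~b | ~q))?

Sat(~b) = {n0, n1, n5}
Sat(~q) = {n1, n2, n5, n6}
Sat(~b | ~q) = {n0, n1, n2, n5, n6}
Sat(AX (~b | ~q)) = {s : every successor in {n0, n1, n2, n5, n6}} = {n0, n2, n3, n5, n6}
AG (AX (~b | ~q)): greatest fixpoint, start Z0 = {n0, n2, n3, n5, n6}, keep only states in Sat with every successor in Z. Z1 = {n0, n2, n3, n6}; Z2 = {n0, n2, n6}; fixed.
Sat(AG (AX (~b | ~q))) = {n0, n2, n6}
|Sat(AG (AX (~b | ~q)))| = |{n0, n2, n6}| = 3.

3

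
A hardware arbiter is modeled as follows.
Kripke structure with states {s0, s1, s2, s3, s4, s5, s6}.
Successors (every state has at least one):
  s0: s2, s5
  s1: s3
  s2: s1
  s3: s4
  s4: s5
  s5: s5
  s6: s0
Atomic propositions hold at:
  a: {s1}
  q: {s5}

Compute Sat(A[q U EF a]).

EF a: least fixpoint, start Z0 = {s1}, add states with some successor in Z. Z1 = {s1, s2}; Z2 = {s0, s1, s2}; Z3 = {s0, s1, s2, s6}; fixed.
Sat(EF a) = {s0, s1, s2, s6}
A[q U EF a]: least fixpoint, start Z0 = Sat(EF a) = {s0, s1, s2, s6}, add states in Sat(q) with every successor in Z. Already a fixed point.
Sat(A[q U EF a]) = {s0, s1, s2, s6}

{s0, s1, s2, s6}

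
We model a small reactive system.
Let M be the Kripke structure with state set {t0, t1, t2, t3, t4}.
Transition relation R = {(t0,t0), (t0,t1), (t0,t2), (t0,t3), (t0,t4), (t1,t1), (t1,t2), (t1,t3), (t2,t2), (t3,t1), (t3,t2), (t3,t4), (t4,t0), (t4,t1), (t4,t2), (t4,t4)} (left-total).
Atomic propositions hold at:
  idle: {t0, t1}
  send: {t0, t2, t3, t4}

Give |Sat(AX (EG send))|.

EG send: greatest fixpoint, start Z0 = {t0, t2, t3, t4}, keep only states in Sat with some successor in Z. Already a fixed point.
Sat(EG send) = {t0, t2, t3, t4}
Sat(AX (EG send)) = {s : every successor in {t0, t2, t3, t4}} = {t2}
|Sat(AX (EG send))| = |{t2}| = 1.

1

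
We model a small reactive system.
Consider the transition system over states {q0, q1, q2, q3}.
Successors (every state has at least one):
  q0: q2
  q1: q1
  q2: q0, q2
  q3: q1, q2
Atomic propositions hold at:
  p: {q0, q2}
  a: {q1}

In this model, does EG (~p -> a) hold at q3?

Sat(~p) = {q1, q3}
Sat(~p -> a) = {q0, q1, q2}
EG (~p -> a): greatest fixpoint, start Z0 = {q0, q1, q2}, keep only states in Sat with some successor in Z. Already a fixed point.
Sat(EG (~p -> a)) = {q0, q1, q2}
q3 ∉ Sat(EG (~p -> a)) = {q0, q1, q2}, so the formula does not hold at q3.

No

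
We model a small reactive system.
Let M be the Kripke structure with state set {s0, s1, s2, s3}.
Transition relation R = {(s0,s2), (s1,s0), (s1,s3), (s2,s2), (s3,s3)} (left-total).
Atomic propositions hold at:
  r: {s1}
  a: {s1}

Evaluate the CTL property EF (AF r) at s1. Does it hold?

AF r: least fixpoint, start Z0 = {s1}, add states with every successor in Z. Already a fixed point.
Sat(AF r) = {s1}
EF (AF r): least fixpoint, start Z0 = {s1}, add states with some successor in Z. Already a fixed point.
Sat(EF (AF r)) = {s1}
s1 ∈ Sat(EF (AF r)) = {s1}, so the formula holds at s1.

Yes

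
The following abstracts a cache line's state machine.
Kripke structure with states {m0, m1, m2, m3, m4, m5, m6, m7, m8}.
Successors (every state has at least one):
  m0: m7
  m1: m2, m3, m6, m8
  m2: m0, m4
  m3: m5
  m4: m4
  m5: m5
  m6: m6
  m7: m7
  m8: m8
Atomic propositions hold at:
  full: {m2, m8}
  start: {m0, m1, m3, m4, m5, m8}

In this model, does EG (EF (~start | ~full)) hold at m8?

Sat(~start) = {m2, m6, m7}
Sat(~full) = {m0, m1, m3, m4, m5, m6, m7}
Sat(~start | ~full) = {m0, m1, m2, m3, m4, m5, m6, m7}
EF (~start | ~full): least fixpoint, start Z0 = {m0, m1, m2, m3, m4, m5, m6, m7}, add states with some successor in Z. Already a fixed point.
Sat(EF (~start | ~full)) = {m0, m1, m2, m3, m4, m5, m6, m7}
EG (EF (~start | ~full)): greatest fixpoint, start Z0 = {m0, m1, m2, m3, m4, m5, m6, m7}, keep only states in Sat with some successor in Z. Already a fixed point.
Sat(EG (EF (~start | ~full))) = {m0, m1, m2, m3, m4, m5, m6, m7}
m8 ∉ Sat(EG (EF (~start | ~full))) = {m0, m1, m2, m3, m4, m5, m6, m7}, so the formula does not hold at m8.

No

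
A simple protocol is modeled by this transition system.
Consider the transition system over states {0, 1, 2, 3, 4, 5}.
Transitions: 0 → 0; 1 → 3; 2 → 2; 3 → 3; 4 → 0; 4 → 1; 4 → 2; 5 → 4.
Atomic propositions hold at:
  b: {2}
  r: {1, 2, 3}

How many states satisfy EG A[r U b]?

A[r U b]: least fixpoint, start Z0 = Sat(b) = {2}, add states in Sat(r) with every successor in Z. Already a fixed point.
Sat(A[r U b]) = {2}
EG A[r U b]: greatest fixpoint, start Z0 = {2}, keep only states in Sat with some successor in Z. Already a fixed point.
Sat(EG A[r U b]) = {2}
|Sat(EG A[r U b])| = |{2}| = 1.

1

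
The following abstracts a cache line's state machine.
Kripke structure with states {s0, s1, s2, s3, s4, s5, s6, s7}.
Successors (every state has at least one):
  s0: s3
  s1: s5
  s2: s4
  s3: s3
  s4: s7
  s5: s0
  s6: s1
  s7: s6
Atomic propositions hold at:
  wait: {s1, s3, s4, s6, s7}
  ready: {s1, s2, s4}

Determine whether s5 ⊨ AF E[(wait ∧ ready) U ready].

Sat(wait ∧ ready) = {s1, s4}
E[(wait ∧ ready) U ready]: least fixpoint, start Z0 = Sat(ready) = {s1, s2, s4}, add states in Sat(wait ∧ ready) with some successor in Z. Already a fixed point.
Sat(E[(wait ∧ ready) U ready]) = {s1, s2, s4}
AF E[(wait ∧ ready) U ready]: least fixpoint, start Z0 = {s1, s2, s4}, add states with every successor in Z. Z1 = {s1, s2, s4, s6}; Z2 = {s1, s2, s4, s6, s7}; fixed.
Sat(AF E[(wait ∧ ready) U ready]) = {s1, s2, s4, s6, s7}
s5 ∉ Sat(AF E[(wait ∧ ready) U ready]) = {s1, s2, s4, s6, s7}, so the formula does not hold at s5.

No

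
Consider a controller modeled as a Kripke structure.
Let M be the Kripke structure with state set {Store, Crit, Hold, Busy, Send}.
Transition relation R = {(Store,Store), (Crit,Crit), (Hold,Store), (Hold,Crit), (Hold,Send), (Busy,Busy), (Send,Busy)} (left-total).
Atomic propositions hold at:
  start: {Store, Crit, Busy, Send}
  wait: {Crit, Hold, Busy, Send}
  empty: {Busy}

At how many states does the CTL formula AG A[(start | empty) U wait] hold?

Sat(start | empty) = {Store, Crit, Busy, Send}
A[(start | empty) U wait]: least fixpoint, start Z0 = Sat(wait) = {Crit, Hold, Busy, Send}, add states in Sat(start | empty) with every successor in Z. Already a fixed point.
Sat(A[(start | empty) U wait]) = {Crit, Hold, Busy, Send}
AG A[(start | empty) U wait]: greatest fixpoint, start Z0 = {Crit, Hold, Busy, Send}, keep only states in Sat with every successor in Z. Z1 = {Crit, Busy, Send}; fixed.
Sat(AG A[(start | empty) U wait]) = {Crit, Busy, Send}
|Sat(AG A[(start | empty) U wait])| = |{Crit, Busy, Send}| = 3.

3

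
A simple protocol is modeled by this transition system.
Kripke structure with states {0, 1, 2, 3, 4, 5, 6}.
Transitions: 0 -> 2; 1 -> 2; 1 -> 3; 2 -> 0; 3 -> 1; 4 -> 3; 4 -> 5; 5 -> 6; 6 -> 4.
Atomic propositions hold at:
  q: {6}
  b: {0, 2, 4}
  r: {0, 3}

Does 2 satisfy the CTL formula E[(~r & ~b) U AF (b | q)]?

Yes

Sat(~r) = {1, 2, 4, 5, 6}
Sat(~b) = {1, 3, 5, 6}
Sat(~r & ~b) = {1, 5, 6}
Sat(b | q) = {0, 2, 4, 6}
AF (b | q): least fixpoint, start Z0 = {0, 2, 4, 6}, add states with every successor in Z. Z1 = {0, 2, 4, 5, 6}; fixed.
Sat(AF (b | q)) = {0, 2, 4, 5, 6}
E[(~r & ~b) U AF (b | q)]: least fixpoint, start Z0 = Sat(AF (b | q)) = {0, 2, 4, 5, 6}, add states in Sat(~r & ~b) with some successor in Z. Z1 = {0, 1, 2, 4, 5, 6}; fixed.
Sat(E[(~r & ~b) U AF (b | q)]) = {0, 1, 2, 4, 5, 6}
2 ∈ Sat(E[(~r & ~b) U AF (b | q)]) = {0, 1, 2, 4, 5, 6}, so the formula holds at 2.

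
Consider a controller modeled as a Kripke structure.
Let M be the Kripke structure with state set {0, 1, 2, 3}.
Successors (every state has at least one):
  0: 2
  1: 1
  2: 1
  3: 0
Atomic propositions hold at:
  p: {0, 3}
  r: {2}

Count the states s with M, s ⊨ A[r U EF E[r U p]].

E[r U p]: least fixpoint, start Z0 = Sat(p) = {0, 3}, add states in Sat(r) with some successor in Z. Already a fixed point.
Sat(E[r U p]) = {0, 3}
EF E[r U p]: least fixpoint, start Z0 = {0, 3}, add states with some successor in Z. Already a fixed point.
Sat(EF E[r U p]) = {0, 3}
A[r U EF E[r U p]]: least fixpoint, start Z0 = Sat(EF E[r U p]) = {0, 3}, add states in Sat(r) with every successor in Z. Already a fixed point.
Sat(A[r U EF E[r U p]]) = {0, 3}
|Sat(A[r U EF E[r U p]])| = |{0, 3}| = 2.

2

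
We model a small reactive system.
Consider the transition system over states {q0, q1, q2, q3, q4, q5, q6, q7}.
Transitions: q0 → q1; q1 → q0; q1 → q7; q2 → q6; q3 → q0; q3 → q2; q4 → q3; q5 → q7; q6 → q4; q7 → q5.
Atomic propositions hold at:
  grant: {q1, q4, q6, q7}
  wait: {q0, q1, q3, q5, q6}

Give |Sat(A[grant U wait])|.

7

A[grant U wait]: least fixpoint, start Z0 = Sat(wait) = {q0, q1, q3, q5, q6}, add states in Sat(grant) with every successor in Z. Z1 = {q0, q1, q3, q4, q5, q6, q7}; fixed.
Sat(A[grant U wait]) = {q0, q1, q3, q4, q5, q6, q7}
|Sat(A[grant U wait])| = |{q0, q1, q3, q4, q5, q6, q7}| = 7.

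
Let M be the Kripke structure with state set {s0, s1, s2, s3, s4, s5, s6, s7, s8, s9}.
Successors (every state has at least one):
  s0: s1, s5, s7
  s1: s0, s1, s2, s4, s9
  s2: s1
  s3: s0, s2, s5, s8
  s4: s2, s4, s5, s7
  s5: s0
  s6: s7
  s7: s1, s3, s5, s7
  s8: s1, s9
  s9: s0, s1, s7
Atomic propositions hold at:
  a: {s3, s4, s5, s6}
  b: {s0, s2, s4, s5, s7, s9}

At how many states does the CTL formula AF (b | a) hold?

Sat(b | a) = {s0, s2, s3, s4, s5, s6, s7, s9}
AF (b | a): least fixpoint, start Z0 = {s0, s2, s3, s4, s5, s6, s7, s9}, add states with every successor in Z. Already a fixed point.
Sat(AF (b | a)) = {s0, s2, s3, s4, s5, s6, s7, s9}
|Sat(AF (b | a))| = |{s0, s2, s3, s4, s5, s6, s7, s9}| = 8.

8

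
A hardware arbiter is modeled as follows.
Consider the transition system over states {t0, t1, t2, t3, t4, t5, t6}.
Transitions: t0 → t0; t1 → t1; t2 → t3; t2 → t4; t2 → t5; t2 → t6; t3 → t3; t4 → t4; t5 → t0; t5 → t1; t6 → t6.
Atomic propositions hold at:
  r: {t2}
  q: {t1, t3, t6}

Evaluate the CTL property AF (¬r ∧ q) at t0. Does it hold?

Sat(¬r) = {t0, t1, t3, t4, t5, t6}
Sat(¬r ∧ q) = {t1, t3, t6}
AF (¬r ∧ q): least fixpoint, start Z0 = {t1, t3, t6}, add states with every successor in Z. Already a fixed point.
Sat(AF (¬r ∧ q)) = {t1, t3, t6}
t0 ∉ Sat(AF (¬r ∧ q)) = {t1, t3, t6}, so the formula does not hold at t0.

No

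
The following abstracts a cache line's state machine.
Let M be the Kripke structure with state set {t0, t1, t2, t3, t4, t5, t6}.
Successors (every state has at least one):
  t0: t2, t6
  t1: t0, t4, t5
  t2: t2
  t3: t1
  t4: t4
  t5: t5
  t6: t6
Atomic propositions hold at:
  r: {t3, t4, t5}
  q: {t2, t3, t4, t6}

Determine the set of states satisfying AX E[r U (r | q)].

{t0, t2, t4, t5, t6}

Sat(r | q) = {t2, t3, t4, t5, t6}
E[r U (r | q)]: least fixpoint, start Z0 = Sat((r | q)) = {t2, t3, t4, t5, t6}, add states in Sat(r) with some successor in Z. Already a fixed point.
Sat(E[r U (r | q)]) = {t2, t3, t4, t5, t6}
Sat(AX E[r U (r | q)]) = {s : every successor in {t2, t3, t4, t5, t6}} = {t0, t2, t4, t5, t6}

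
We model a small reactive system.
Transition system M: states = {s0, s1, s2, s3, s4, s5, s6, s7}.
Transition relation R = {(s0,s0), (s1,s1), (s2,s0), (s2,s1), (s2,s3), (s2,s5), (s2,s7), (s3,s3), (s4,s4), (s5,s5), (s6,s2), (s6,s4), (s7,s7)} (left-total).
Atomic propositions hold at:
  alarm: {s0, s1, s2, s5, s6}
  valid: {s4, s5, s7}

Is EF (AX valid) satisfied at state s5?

Yes

Sat(AX valid) = {s : every successor in {s4, s5, s7}} = {s4, s5, s7}
EF (AX valid): least fixpoint, start Z0 = {s4, s5, s7}, add states with some successor in Z. Z1 = {s2, s4, s5, s6, s7}; fixed.
Sat(EF (AX valid)) = {s2, s4, s5, s6, s7}
s5 ∈ Sat(EF (AX valid)) = {s2, s4, s5, s6, s7}, so the formula holds at s5.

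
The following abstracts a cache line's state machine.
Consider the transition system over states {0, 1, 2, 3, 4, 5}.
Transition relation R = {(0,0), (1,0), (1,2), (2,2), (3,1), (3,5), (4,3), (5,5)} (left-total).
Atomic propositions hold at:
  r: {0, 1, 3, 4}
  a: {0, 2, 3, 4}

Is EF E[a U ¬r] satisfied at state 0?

Sat(¬r) = {2, 5}
E[a U ¬r]: least fixpoint, start Z0 = Sat(¬r) = {2, 5}, add states in Sat(a) with some successor in Z. Z1 = {2, 3, 5}; Z2 = {2, 3, 4, 5}; fixed.
Sat(E[a U ¬r]) = {2, 3, 4, 5}
EF E[a U ¬r]: least fixpoint, start Z0 = {2, 3, 4, 5}, add states with some successor in Z. Z1 = {1, 2, 3, 4, 5}; fixed.
Sat(EF E[a U ¬r]) = {1, 2, 3, 4, 5}
0 ∉ Sat(EF E[a U ¬r]) = {1, 2, 3, 4, 5}, so the formula does not hold at 0.

No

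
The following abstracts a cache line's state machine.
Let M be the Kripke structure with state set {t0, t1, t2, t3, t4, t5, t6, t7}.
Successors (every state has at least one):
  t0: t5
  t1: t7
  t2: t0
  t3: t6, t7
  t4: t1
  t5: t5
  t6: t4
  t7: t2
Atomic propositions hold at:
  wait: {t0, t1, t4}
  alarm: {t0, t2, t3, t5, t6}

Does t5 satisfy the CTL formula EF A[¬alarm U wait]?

Sat(¬alarm) = {t1, t4, t7}
A[¬alarm U wait]: least fixpoint, start Z0 = Sat(wait) = {t0, t1, t4}, add states in Sat(¬alarm) with every successor in Z. Already a fixed point.
Sat(A[¬alarm U wait]) = {t0, t1, t4}
EF A[¬alarm U wait]: least fixpoint, start Z0 = {t0, t1, t4}, add states with some successor in Z. Z1 = {t0, t1, t2, t4, t6}; Z2 = {t0, t1, t2, t3, t4, t6, t7}; fixed.
Sat(EF A[¬alarm U wait]) = {t0, t1, t2, t3, t4, t6, t7}
t5 ∉ Sat(EF A[¬alarm U wait]) = {t0, t1, t2, t3, t4, t6, t7}, so the formula does not hold at t5.

No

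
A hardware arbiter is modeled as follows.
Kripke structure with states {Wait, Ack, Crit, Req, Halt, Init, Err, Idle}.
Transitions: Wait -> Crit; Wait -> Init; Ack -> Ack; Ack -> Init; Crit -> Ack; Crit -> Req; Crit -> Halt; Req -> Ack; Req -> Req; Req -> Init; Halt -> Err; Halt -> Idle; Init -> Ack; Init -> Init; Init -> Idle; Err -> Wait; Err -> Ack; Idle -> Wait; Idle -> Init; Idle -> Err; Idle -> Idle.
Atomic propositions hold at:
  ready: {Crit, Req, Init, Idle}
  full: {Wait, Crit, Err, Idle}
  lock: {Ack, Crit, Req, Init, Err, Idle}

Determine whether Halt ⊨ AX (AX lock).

No

Sat(AX lock) = {s : every successor in {Ack, Crit, Req, Init, Err, Idle}} = {Wait, Ack, Req, Halt, Init}
Sat(AX (AX lock)) = {s : every successor in {Wait, Ack, Req, Halt, Init}} = {Ack, Crit, Req, Err}
Halt ∉ Sat(AX (AX lock)) = {Ack, Crit, Req, Err}, so the formula does not hold at Halt.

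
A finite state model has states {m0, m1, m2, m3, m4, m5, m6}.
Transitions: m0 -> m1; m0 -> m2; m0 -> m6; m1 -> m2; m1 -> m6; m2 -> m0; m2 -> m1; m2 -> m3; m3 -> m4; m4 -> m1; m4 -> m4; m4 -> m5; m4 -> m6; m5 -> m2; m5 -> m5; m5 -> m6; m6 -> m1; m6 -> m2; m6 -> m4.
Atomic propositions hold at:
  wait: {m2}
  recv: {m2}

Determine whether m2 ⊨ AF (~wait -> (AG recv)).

Yes

Sat(~wait) = {m0, m1, m3, m4, m5, m6}
AG recv: greatest fixpoint, start Z0 = {m2}, keep only states in Sat with every successor in Z. Z1 = ∅; fixed.
Sat(AG recv) = ∅
Sat(~wait -> (AG recv)) = {m2}
AF (~wait -> (AG recv)): least fixpoint, start Z0 = {m2}, add states with every successor in Z. Already a fixed point.
Sat(AF (~wait -> (AG recv))) = {m2}
m2 ∈ Sat(AF (~wait -> (AG recv))) = {m2}, so the formula holds at m2.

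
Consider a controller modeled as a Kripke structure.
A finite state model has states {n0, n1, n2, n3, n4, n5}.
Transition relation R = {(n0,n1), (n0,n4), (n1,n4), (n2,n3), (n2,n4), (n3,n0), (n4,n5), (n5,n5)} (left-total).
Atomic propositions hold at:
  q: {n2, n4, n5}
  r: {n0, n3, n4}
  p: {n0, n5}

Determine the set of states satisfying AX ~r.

Sat(~r) = {n1, n2, n5}
Sat(AX ~r) = {s : every successor in {n1, n2, n5}} = {n4, n5}

{n4, n5}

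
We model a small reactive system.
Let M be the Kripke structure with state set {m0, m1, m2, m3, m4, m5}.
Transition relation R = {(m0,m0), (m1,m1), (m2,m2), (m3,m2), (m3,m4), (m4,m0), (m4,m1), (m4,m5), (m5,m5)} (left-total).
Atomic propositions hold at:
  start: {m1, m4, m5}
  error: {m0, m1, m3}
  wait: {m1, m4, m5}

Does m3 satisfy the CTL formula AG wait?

AG wait: greatest fixpoint, start Z0 = {m1, m4, m5}, keep only states in Sat with every successor in Z. Z1 = {m1, m5}; fixed.
Sat(AG wait) = {m1, m5}
m3 ∉ Sat(AG wait) = {m1, m5}, so the formula does not hold at m3.

No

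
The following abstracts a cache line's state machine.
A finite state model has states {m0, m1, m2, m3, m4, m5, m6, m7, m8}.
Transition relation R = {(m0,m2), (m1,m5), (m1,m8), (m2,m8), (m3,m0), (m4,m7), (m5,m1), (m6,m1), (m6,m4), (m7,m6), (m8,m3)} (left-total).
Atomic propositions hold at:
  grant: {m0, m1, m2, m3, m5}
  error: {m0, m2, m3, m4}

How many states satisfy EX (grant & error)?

Sat(grant & error) = {m0, m2, m3}
Sat(EX (grant & error)) = {s : some successor in {m0, m2, m3}} = {m0, m3, m8}
|Sat(EX (grant & error))| = |{m0, m3, m8}| = 3.

3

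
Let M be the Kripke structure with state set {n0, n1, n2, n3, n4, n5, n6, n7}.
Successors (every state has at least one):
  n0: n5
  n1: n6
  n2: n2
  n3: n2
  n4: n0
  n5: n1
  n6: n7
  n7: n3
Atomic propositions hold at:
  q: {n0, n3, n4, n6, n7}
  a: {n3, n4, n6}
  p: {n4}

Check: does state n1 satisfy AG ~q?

Sat(~q) = {n1, n2, n5}
AG ~q: greatest fixpoint, start Z0 = {n1, n2, n5}, keep only states in Sat with every successor in Z. Z1 = {n2, n5}; Z2 = {n2}; fixed.
Sat(AG ~q) = {n2}
n1 ∉ Sat(AG ~q) = {n2}, so the formula does not hold at n1.

No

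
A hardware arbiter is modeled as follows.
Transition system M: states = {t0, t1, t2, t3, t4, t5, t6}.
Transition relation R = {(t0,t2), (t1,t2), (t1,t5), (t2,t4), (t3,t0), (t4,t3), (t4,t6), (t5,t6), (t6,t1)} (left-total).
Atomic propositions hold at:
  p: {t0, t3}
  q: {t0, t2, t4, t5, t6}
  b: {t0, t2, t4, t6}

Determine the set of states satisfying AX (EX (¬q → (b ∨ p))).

{t0, t1, t2, t3, t6}

Sat(¬q) = {t1, t3}
Sat(b ∨ p) = {t0, t2, t3, t4, t6}
Sat(¬q → (b ∨ p)) = {t0, t2, t3, t4, t5, t6}
Sat(EX (¬q → (b ∨ p))) = {s : some successor in {t0, t2, t3, t4, t5, t6}} = {t0, t1, t2, t3, t4, t5}
Sat(AX (EX (¬q → (b ∨ p)))) = {s : every successor in {t0, t1, t2, t3, t4, t5}} = {t0, t1, t2, t3, t6}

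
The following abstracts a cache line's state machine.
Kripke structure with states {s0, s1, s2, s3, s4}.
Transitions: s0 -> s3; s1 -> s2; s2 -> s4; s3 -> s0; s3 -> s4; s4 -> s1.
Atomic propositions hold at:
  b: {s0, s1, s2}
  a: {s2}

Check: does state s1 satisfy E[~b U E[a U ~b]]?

No

Sat(~b) = {s3, s4}
E[a U ~b]: least fixpoint, start Z0 = Sat(~b) = {s3, s4}, add states in Sat(a) with some successor in Z. Z1 = {s2, s3, s4}; fixed.
Sat(E[a U ~b]) = {s2, s3, s4}
E[~b U E[a U ~b]]: least fixpoint, start Z0 = Sat(E[a U ~b]) = {s2, s3, s4}, add states in Sat(~b) with some successor in Z. Already a fixed point.
Sat(E[~b U E[a U ~b]]) = {s2, s3, s4}
s1 ∉ Sat(E[~b U E[a U ~b]]) = {s2, s3, s4}, so the formula does not hold at s1.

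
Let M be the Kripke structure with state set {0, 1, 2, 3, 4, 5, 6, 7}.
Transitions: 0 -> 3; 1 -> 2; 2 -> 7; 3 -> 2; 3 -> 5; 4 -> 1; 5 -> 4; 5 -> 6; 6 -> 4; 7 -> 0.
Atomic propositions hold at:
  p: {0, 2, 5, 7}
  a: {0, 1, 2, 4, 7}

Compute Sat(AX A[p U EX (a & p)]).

Sat(a & p) = {0, 2, 7}
Sat(EX (a & p)) = {s : some successor in {0, 2, 7}} = {1, 2, 3, 7}
A[p U EX (a & p)]: least fixpoint, start Z0 = Sat(EX (a & p)) = {1, 2, 3, 7}, add states in Sat(p) with every successor in Z. Z1 = {0, 1, 2, 3, 7}; fixed.
Sat(A[p U EX (a & p)]) = {0, 1, 2, 3, 7}
Sat(AX A[p U EX (a & p)]) = {s : every successor in {0, 1, 2, 3, 7}} = {0, 1, 2, 4, 7}

{0, 1, 2, 4, 7}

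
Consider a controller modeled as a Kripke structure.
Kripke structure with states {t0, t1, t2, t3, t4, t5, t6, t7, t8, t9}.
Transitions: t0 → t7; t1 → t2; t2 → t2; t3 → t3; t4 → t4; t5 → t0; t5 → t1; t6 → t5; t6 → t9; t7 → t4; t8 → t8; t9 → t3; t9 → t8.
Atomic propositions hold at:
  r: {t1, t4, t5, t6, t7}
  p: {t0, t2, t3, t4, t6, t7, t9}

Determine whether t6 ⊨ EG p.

EG p: greatest fixpoint, start Z0 = {t0, t2, t3, t4, t6, t7, t9}, keep only states in Sat with some successor in Z. Already a fixed point.
Sat(EG p) = {t0, t2, t3, t4, t6, t7, t9}
t6 ∈ Sat(EG p) = {t0, t2, t3, t4, t6, t7, t9}, so the formula holds at t6.

Yes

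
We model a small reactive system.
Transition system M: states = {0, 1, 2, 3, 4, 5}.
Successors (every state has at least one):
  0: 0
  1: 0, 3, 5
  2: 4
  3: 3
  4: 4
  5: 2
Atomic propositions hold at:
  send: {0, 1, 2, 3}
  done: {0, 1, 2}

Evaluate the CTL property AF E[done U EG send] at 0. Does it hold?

EG send: greatest fixpoint, start Z0 = {0, 1, 2, 3}, keep only states in Sat with some successor in Z. Z1 = {0, 1, 3}; fixed.
Sat(EG send) = {0, 1, 3}
E[done U EG send]: least fixpoint, start Z0 = Sat(EG send) = {0, 1, 3}, add states in Sat(done) with some successor in Z. Already a fixed point.
Sat(E[done U EG send]) = {0, 1, 3}
AF E[done U EG send]: least fixpoint, start Z0 = {0, 1, 3}, add states with every successor in Z. Already a fixed point.
Sat(AF E[done U EG send]) = {0, 1, 3}
0 ∈ Sat(AF E[done U EG send]) = {0, 1, 3}, so the formula holds at 0.

Yes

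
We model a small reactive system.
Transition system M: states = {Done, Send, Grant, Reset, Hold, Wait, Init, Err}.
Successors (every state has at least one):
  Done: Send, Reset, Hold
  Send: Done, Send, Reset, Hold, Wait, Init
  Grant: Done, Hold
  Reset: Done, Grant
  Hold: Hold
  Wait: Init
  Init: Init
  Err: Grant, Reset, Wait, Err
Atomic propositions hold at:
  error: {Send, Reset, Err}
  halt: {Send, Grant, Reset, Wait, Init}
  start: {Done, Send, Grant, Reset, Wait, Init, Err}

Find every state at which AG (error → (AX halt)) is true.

{Hold, Wait, Init}

Sat(AX halt) = {s : every successor in {Send, Grant, Reset, Wait, Init}} = {Wait, Init}
Sat(error → (AX halt)) = {Done, Grant, Hold, Wait, Init}
AG (error → (AX halt)): greatest fixpoint, start Z0 = {Done, Grant, Hold, Wait, Init}, keep only states in Sat with every successor in Z. Z1 = {Grant, Hold, Wait, Init}; Z2 = {Hold, Wait, Init}; fixed.
Sat(AG (error → (AX halt))) = {Hold, Wait, Init}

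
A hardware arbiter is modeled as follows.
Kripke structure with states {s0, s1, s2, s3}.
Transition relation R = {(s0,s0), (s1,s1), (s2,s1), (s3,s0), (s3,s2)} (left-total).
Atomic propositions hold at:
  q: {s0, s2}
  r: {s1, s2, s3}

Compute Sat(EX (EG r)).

EG r: greatest fixpoint, start Z0 = {s1, s2, s3}, keep only states in Sat with some successor in Z. Already a fixed point.
Sat(EG r) = {s1, s2, s3}
Sat(EX (EG r)) = {s : some successor in {s1, s2, s3}} = {s1, s2, s3}

{s1, s2, s3}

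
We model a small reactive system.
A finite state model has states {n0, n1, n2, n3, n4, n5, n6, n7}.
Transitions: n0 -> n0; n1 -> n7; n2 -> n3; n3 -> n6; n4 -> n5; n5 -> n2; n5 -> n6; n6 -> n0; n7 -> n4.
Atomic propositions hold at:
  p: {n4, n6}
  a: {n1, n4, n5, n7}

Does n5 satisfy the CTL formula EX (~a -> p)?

Sat(~a) = {n0, n2, n3, n6}
Sat(~a -> p) = {n1, n4, n5, n6, n7}
Sat(EX (~a -> p)) = {s : some successor in {n1, n4, n5, n6, n7}} = {n1, n3, n4, n5, n7}
n5 ∈ Sat(EX (~a -> p)) = {n1, n3, n4, n5, n7}, so the formula holds at n5.

Yes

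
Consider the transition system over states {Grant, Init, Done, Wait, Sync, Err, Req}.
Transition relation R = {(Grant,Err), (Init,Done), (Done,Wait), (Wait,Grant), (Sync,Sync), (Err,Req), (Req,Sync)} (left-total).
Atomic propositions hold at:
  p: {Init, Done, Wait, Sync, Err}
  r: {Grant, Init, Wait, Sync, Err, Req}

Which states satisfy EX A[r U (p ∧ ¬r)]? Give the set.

{Init}

Sat(¬r) = {Done}
Sat(p ∧ ¬r) = {Done}
A[r U (p ∧ ¬r)]: least fixpoint, start Z0 = Sat((p ∧ ¬r)) = {Done}, add states in Sat(r) with every successor in Z. Z1 = {Init, Done}; fixed.
Sat(A[r U (p ∧ ¬r)]) = {Init, Done}
Sat(EX A[r U (p ∧ ¬r)]) = {s : some successor in {Init, Done}} = {Init}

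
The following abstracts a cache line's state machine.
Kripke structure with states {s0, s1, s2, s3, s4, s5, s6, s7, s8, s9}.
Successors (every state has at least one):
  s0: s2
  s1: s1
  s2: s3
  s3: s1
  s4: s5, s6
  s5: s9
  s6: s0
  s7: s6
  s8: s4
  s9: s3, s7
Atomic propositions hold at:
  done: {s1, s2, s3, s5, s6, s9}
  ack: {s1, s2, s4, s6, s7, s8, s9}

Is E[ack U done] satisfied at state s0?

E[ack U done]: least fixpoint, start Z0 = Sat(done) = {s1, s2, s3, s5, s6, s9}, add states in Sat(ack) with some successor in Z. Z1 = {s1, s2, s3, s4, s5, s6, s7, s9}; Z2 = {s1, s2, s3, s4, s5, s6, s7, s8, s9}; fixed.
Sat(E[ack U done]) = {s1, s2, s3, s4, s5, s6, s7, s8, s9}
s0 ∉ Sat(E[ack U done]) = {s1, s2, s3, s4, s5, s6, s7, s8, s9}, so the formula does not hold at s0.

No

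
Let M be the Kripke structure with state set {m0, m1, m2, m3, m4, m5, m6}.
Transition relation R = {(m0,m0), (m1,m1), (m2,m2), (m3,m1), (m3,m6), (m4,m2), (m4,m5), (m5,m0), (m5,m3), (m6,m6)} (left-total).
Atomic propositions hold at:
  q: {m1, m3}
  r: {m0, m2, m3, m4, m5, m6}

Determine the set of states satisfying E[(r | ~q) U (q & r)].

{m3, m4, m5}

Sat(~q) = {m0, m2, m4, m5, m6}
Sat(r | ~q) = {m0, m2, m3, m4, m5, m6}
Sat(q & r) = {m3}
E[(r | ~q) U (q & r)]: least fixpoint, start Z0 = Sat((q & r)) = {m3}, add states in Sat(r | ~q) with some successor in Z. Z1 = {m3, m5}; Z2 = {m3, m4, m5}; fixed.
Sat(E[(r | ~q) U (q & r)]) = {m3, m4, m5}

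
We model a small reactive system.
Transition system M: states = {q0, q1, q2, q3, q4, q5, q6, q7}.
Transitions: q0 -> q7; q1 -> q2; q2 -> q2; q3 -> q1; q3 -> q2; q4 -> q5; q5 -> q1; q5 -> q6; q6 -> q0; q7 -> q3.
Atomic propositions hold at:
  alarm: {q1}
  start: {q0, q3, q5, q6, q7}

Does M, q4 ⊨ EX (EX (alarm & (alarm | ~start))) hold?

Sat(~start) = {q1, q2, q4}
Sat(alarm | ~start) = {q1, q2, q4}
Sat(alarm & (alarm | ~start)) = {q1}
Sat(EX (alarm & (alarm | ~start))) = {s : some successor in {q1}} = {q3, q5}
Sat(EX (EX (alarm & (alarm | ~start)))) = {s : some successor in {q3, q5}} = {q4, q7}
q4 ∈ Sat(EX (EX (alarm & (alarm | ~start)))) = {q4, q7}, so the formula holds at q4.

Yes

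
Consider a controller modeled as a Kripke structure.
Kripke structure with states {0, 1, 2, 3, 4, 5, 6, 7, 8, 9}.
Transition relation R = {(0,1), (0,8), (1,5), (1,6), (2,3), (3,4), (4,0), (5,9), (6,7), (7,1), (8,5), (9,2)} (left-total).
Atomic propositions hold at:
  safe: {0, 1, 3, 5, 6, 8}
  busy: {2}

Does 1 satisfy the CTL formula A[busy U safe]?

Yes

A[busy U safe]: least fixpoint, start Z0 = Sat(safe) = {0, 1, 3, 5, 6, 8}, add states in Sat(busy) with every successor in Z. Z1 = {0, 1, 2, 3, 5, 6, 8}; fixed.
Sat(A[busy U safe]) = {0, 1, 2, 3, 5, 6, 8}
1 ∈ Sat(A[busy U safe]) = {0, 1, 2, 3, 5, 6, 8}, so the formula holds at 1.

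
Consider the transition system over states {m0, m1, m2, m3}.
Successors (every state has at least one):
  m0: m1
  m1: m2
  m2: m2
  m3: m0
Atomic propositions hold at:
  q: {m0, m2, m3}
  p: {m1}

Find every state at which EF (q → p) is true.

{m0, m1, m3}

Sat(q → p) = {m1}
EF (q → p): least fixpoint, start Z0 = {m1}, add states with some successor in Z. Z1 = {m0, m1}; Z2 = {m0, m1, m3}; fixed.
Sat(EF (q → p)) = {m0, m1, m3}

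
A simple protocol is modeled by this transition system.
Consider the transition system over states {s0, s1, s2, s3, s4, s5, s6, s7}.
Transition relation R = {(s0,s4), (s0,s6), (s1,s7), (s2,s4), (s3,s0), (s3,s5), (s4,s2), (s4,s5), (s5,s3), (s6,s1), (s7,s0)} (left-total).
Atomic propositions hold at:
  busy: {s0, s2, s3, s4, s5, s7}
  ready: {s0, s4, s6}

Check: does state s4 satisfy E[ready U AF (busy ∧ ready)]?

Yes

Sat(busy ∧ ready) = {s0, s4}
AF (busy ∧ ready): least fixpoint, start Z0 = {s0, s4}, add states with every successor in Z. Z1 = {s0, s2, s4, s7}; Z2 = {s0, s1, s2, s4, s7}; Z3 = {s0, s1, s2, s4, s6, s7}; fixed.
Sat(AF (busy ∧ ready)) = {s0, s1, s2, s4, s6, s7}
E[ready U AF (busy ∧ ready)]: least fixpoint, start Z0 = Sat(AF (busy ∧ ready)) = {s0, s1, s2, s4, s6, s7}, add states in Sat(ready) with some successor in Z. Already a fixed point.
Sat(E[ready U AF (busy ∧ ready)]) = {s0, s1, s2, s4, s6, s7}
s4 ∈ Sat(E[ready U AF (busy ∧ ready)]) = {s0, s1, s2, s4, s6, s7}, so the formula holds at s4.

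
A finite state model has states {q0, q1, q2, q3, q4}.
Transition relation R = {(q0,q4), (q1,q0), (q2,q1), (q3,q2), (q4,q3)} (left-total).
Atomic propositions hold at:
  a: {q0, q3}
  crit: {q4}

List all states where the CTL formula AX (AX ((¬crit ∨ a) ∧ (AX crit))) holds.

{q2}

Sat(¬crit) = {q0, q1, q2, q3}
Sat(¬crit ∨ a) = {q0, q1, q2, q3}
Sat(AX crit) = {s : every successor in {q4}} = {q0}
Sat((¬crit ∨ a) ∧ (AX crit)) = {q0}
Sat(AX ((¬crit ∨ a) ∧ (AX crit))) = {s : every successor in {q0}} = {q1}
Sat(AX (AX ((¬crit ∨ a) ∧ (AX crit)))) = {s : every successor in {q1}} = {q2}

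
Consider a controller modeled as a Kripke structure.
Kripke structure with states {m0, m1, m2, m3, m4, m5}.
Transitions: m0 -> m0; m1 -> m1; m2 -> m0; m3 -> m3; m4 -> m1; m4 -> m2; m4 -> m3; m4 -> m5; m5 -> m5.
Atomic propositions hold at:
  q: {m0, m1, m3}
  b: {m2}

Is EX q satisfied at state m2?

Sat(EX q) = {s : some successor in {m0, m1, m3}} = {m0, m1, m2, m3, m4}
m2 ∈ Sat(EX q) = {m0, m1, m2, m3, m4}, so the formula holds at m2.

Yes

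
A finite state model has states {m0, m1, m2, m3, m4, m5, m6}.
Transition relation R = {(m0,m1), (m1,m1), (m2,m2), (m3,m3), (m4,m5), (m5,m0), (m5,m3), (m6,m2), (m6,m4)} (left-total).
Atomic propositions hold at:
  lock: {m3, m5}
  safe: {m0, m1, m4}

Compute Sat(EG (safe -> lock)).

{m2, m3, m5, m6}

Sat(safe -> lock) = {m2, m3, m5, m6}
EG (safe -> lock): greatest fixpoint, start Z0 = {m2, m3, m5, m6}, keep only states in Sat with some successor in Z. Already a fixed point.
Sat(EG (safe -> lock)) = {m2, m3, m5, m6}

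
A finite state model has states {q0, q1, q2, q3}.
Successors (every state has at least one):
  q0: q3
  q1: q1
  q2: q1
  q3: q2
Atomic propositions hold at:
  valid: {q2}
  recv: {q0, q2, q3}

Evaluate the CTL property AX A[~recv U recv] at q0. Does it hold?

Yes

Sat(~recv) = {q1}
A[~recv U recv]: least fixpoint, start Z0 = Sat(recv) = {q0, q2, q3}, add states in Sat(~recv) with every successor in Z. Already a fixed point.
Sat(A[~recv U recv]) = {q0, q2, q3}
Sat(AX A[~recv U recv]) = {s : every successor in {q0, q2, q3}} = {q0, q3}
q0 ∈ Sat(AX A[~recv U recv]) = {q0, q3}, so the formula holds at q0.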